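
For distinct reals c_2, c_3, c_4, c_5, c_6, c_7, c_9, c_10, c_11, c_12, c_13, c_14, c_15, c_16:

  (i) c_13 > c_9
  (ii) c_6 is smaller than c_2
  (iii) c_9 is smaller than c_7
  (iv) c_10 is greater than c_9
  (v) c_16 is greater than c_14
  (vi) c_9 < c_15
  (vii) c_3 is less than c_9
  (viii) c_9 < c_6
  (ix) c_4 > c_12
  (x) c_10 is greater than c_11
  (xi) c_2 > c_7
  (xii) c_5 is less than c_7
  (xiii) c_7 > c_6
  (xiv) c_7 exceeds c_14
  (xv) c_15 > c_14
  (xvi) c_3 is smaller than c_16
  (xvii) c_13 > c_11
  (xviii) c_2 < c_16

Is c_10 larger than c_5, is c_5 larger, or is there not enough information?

Following every chain through c_5: above c_5 we get c_7, c_2, c_16.
c_10 is not reached, and no chain runs the other way from c_10 to c_5.
So the given relations leave the order of c_5 and c_10 undetermined.

undetermined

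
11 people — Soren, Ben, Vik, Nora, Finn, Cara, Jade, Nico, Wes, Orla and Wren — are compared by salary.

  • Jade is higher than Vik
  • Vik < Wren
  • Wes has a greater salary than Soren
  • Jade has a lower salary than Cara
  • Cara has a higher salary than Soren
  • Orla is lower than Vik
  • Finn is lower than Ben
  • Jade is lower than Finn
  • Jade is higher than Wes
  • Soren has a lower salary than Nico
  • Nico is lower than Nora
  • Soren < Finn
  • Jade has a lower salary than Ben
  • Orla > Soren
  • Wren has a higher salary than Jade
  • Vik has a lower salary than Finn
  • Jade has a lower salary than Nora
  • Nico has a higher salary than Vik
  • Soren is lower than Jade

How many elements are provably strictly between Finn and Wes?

Chaining upward from Wes reaches: Jade, Wren, Cara, Nora, Ben.
Chaining downward from Finn reaches: Soren, Orla, Vik, Jade.
Strictly between Wes and Finn are those in both lists: Jade — 1 element.

1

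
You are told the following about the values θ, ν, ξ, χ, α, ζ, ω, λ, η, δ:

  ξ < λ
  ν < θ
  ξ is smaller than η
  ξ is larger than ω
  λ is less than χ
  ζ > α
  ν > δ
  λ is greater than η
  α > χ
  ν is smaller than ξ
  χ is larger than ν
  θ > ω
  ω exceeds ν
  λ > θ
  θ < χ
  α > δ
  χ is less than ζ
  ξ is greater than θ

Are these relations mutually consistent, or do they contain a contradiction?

The single ordering δ < ν < ω < θ < ξ < η < λ < χ < α < ζ satisfies every listed relation, so no contradiction arises.

consistent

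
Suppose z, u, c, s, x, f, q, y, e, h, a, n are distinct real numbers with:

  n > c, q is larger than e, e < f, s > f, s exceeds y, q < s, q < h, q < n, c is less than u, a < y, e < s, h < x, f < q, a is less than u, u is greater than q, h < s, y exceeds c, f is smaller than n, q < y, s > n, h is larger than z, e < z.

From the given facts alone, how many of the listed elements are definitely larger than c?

4

From c the given relations immediately reach n, u, y.
From those, s — 4 in total.
Nothing else is reachable above c; 4 in all.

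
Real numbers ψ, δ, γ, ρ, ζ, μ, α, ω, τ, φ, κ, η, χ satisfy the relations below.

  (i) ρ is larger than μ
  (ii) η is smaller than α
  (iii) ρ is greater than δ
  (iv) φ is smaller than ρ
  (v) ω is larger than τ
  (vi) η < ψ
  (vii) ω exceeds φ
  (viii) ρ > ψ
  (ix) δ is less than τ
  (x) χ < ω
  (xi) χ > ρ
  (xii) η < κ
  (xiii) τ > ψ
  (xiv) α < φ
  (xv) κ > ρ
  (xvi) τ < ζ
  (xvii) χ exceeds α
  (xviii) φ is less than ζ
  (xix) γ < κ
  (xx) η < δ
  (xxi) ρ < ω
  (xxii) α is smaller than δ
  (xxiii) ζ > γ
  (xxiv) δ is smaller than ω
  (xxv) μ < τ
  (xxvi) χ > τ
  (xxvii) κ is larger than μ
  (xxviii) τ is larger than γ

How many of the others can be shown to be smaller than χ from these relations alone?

9

From χ the given relations immediately reach α, ρ, τ.
From those, η, γ, δ, ψ, φ, μ — 9 in total.
No other element is forced below χ by the given relations, so the count is 9.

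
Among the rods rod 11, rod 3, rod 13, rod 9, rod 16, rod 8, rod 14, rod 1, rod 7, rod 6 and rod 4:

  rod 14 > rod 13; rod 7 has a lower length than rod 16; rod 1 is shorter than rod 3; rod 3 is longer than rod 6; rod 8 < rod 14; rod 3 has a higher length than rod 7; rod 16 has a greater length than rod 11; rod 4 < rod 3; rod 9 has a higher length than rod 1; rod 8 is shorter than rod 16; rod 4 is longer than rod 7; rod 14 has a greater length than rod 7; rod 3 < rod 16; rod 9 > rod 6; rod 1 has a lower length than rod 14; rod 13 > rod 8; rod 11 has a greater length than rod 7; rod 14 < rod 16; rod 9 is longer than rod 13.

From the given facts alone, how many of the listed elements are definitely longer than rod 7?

Directly above rod 7: rod 11, rod 4, rod 3, rod 14, rod 16.
Nothing else is reachable above rod 7; 5 in all.

5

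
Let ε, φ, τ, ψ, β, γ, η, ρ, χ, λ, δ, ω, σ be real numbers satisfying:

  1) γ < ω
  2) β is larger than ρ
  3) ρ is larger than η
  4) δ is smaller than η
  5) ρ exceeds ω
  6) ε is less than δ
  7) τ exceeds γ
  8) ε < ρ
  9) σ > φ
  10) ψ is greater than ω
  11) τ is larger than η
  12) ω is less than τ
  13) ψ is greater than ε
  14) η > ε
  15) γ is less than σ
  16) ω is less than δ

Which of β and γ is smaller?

γ < ω < δ < η < ρ < β, by transitivity through ω, δ, η, ρ.
So γ < β; γ is the smaller of the two.

γ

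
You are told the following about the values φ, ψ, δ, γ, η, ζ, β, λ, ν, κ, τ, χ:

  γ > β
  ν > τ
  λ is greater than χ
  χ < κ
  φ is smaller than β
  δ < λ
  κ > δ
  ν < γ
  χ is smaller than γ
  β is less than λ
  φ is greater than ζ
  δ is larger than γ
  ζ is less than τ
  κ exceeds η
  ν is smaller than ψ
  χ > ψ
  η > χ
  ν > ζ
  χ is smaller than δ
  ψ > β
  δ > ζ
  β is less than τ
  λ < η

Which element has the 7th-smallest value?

χ

The consecutive relations fix a unique order: ζ < φ < β < τ < ν < ψ < χ < γ < δ < λ < η < κ.
The 7th smallest is χ.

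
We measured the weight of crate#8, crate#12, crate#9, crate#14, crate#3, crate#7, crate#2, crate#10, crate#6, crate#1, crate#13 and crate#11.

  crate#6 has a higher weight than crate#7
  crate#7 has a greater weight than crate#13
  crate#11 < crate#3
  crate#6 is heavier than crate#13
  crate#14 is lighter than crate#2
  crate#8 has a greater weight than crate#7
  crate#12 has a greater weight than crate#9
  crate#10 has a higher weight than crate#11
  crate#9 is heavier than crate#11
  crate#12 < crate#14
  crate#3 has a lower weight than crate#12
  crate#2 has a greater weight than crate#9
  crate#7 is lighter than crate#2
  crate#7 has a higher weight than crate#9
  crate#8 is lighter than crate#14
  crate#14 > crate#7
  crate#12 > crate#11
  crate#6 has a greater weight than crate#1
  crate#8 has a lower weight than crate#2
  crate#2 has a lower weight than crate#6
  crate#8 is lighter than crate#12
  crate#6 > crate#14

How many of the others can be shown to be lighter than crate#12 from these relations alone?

6

The elements the relations force below crate#12 are crate#11, crate#13, crate#9, crate#7, crate#8, crate#3 — no chain reaches any other.
That is 6.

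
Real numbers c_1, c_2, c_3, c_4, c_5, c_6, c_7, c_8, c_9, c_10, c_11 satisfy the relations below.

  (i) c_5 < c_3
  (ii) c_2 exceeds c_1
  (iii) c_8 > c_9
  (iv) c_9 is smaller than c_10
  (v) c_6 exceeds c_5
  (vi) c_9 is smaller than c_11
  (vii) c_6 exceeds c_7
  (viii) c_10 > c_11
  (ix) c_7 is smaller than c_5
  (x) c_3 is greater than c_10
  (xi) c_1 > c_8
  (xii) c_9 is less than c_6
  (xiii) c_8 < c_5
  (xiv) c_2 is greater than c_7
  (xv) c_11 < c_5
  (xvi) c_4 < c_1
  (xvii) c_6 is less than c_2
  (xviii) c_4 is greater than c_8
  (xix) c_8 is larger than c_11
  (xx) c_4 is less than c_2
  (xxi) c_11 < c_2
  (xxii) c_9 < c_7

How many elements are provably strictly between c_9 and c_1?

Chaining upward from c_9 reaches: c_7, c_11, c_8, c_5, c_4, c_10, c_6, c_3, c_2.
Chaining downward from c_1 reaches: c_11, c_8, c_4.
Strictly between c_9 and c_1 are those in both lists: c_11, c_8, c_4 — 3 elements.

3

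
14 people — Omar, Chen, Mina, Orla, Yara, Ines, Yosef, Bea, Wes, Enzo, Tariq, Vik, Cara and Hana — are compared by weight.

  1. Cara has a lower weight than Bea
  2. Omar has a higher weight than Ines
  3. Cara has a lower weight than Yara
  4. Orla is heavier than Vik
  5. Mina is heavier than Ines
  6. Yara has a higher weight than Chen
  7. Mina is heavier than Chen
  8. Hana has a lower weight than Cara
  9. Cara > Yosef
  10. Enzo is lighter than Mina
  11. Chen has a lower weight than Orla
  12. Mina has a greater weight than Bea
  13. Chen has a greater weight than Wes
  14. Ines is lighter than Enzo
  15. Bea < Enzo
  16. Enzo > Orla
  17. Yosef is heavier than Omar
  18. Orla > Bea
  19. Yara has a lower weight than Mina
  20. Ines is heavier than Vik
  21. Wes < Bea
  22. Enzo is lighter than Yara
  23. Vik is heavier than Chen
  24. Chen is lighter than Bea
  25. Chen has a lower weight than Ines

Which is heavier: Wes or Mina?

Mina

Wes < Chen < Ines < Omar < Yosef < Cara < Bea < Orla < Enzo < Yara < Mina, by transitivity through Chen, Ines, Omar, Yosef, Cara, Bea, Orla, Enzo, Yara.
So Wes < Mina; Mina is the heavier of the two.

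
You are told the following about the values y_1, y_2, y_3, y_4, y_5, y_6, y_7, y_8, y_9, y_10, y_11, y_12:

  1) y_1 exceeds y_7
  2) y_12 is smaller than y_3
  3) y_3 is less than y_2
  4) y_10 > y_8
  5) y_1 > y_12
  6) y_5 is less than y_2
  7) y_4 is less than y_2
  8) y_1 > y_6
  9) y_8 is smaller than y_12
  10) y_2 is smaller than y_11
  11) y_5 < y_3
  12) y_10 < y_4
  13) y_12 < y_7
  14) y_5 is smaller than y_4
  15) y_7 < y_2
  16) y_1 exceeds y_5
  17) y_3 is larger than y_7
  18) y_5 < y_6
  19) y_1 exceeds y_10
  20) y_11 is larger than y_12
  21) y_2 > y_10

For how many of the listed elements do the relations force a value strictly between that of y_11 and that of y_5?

Chaining upward from y_5 reaches: y_6, y_4, y_3, y_1, y_2.
Chaining downward from y_11 reaches: y_8, y_10, y_4, y_12, y_7, y_3, y_2.
Strictly between y_5 and y_11 are those in both lists: y_4, y_3, y_2 — 3 elements.

3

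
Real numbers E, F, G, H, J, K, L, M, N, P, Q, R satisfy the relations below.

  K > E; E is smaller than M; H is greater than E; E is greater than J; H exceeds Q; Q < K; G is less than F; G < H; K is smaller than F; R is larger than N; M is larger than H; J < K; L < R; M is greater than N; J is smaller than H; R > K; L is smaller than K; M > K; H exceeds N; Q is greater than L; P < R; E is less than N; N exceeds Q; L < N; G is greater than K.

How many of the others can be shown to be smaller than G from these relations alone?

The elements the relations force below G are L, Q, J, E, K — no chain reaches any other.
That is 5.

5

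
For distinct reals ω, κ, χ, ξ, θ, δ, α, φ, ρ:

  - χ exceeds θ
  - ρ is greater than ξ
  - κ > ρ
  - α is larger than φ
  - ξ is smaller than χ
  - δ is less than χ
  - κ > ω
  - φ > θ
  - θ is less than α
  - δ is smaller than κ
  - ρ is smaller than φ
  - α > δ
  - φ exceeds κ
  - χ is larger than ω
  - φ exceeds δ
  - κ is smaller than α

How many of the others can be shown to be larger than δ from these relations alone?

Directly above δ: κ, χ, φ, α.
No other element is forced above δ by the given relations, so the count is 4.

4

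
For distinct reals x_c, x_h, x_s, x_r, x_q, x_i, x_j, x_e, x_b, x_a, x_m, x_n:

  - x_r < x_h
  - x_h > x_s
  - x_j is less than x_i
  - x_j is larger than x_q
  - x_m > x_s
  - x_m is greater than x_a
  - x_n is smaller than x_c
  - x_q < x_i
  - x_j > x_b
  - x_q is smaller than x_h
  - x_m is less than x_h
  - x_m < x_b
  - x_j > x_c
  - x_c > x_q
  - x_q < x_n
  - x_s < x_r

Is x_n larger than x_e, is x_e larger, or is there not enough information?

undetermined

Following every chain through x_n: above x_n we get x_c, x_j, x_i; below x_n we get x_q.
x_e is not reached, and no chain runs the other way from x_e to x_n.
So the given relations leave the order of x_n and x_e undetermined.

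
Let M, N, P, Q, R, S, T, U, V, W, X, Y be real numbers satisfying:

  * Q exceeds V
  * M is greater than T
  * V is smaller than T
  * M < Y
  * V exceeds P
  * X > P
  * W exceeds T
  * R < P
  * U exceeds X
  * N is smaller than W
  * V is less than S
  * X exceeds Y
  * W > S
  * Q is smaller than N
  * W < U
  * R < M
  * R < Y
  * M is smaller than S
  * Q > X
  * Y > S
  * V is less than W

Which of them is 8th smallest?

Piecing the relations together gives one ordering: R < P < V < T < M < S < Y < X < Q < N < W < U.
The 8th smallest is X.

X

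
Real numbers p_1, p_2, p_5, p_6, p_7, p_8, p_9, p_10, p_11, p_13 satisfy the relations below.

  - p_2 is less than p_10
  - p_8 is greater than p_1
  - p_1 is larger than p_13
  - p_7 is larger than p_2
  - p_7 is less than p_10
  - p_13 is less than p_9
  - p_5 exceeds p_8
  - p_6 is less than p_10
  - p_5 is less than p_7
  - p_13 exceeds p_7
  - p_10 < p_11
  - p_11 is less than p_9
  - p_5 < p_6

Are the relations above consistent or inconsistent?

inconsistent

We have p_5 < p_7 stated directly, yet also p_7 < p_13 < p_1 < p_8 < p_5 by chaining the others — so p_7 < p_5. Contradiction.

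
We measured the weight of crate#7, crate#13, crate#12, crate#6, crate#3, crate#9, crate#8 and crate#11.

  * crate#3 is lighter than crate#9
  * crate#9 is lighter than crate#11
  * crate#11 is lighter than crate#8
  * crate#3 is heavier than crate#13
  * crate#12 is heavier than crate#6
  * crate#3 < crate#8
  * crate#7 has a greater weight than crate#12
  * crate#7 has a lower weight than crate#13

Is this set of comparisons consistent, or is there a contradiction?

The single ordering crate#6 < crate#12 < crate#7 < crate#13 < crate#3 < crate#9 < crate#11 < crate#8 satisfies every listed relation, so no contradiction arises.

consistent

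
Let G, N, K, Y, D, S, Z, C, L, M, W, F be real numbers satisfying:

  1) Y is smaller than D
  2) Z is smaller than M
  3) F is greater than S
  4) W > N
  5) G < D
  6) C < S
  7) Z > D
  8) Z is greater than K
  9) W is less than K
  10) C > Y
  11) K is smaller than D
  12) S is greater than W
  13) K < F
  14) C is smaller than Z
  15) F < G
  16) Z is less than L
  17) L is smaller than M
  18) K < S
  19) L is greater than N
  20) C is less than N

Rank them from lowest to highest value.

Each adjacent pair is fixed by a given relation: Y < C; C < N; N < W; W < K; K < S; S < F; F < G; G < D; D < Z; Z < L; L < M. Chaining them end to end gives the full order.

Y < C < N < W < K < S < F < G < D < Z < L < M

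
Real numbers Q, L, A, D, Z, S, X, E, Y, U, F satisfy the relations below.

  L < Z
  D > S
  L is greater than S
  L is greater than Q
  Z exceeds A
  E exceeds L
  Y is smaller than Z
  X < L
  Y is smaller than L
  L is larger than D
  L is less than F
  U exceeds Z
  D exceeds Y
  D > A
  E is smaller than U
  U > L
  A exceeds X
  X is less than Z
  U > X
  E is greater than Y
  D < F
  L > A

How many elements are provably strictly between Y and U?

The relations place Y below U. An element lies strictly between them when it is forced above Y and also forced below U.
Above Y: {D, L, Z, F, E}. Below U: {S, X, A, D, Q, L, Z, E}.
Intersection: {D, L, Z, E} — 4.

4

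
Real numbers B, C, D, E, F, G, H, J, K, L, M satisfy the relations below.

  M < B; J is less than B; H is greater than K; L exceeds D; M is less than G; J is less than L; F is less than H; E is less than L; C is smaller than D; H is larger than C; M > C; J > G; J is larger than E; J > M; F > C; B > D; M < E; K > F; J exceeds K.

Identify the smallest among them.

C

F is not least since C < F; M is not least since C < M; E is not least since M < E; D is not least since C < D; K is not least since F < K; G is not least since M < G; H is not least since K < H; J is not least since M < J; B is not least since D < B; L is not least since E < L.
Only C has nothing below it, so C is the smallest.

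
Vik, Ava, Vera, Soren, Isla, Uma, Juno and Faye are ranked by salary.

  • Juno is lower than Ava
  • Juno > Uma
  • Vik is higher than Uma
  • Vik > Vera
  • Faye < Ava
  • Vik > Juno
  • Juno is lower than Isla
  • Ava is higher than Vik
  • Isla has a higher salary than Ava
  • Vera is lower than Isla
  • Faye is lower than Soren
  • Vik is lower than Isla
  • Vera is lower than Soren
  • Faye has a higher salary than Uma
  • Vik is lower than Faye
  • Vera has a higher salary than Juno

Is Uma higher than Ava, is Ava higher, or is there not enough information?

The relevant relations are Uma < Juno; Juno < Vera; Vera < Vik; Vik < Faye; Faye < Ava.
Chaining these gives Uma < Juno < Vera < Vik < Faye < Ava.
So Ava is higher.

Ava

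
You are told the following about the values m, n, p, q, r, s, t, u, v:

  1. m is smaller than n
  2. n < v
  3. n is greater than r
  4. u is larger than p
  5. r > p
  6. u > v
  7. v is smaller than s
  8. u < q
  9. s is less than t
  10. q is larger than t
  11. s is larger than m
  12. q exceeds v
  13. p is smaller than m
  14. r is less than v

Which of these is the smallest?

Chaining upward from p: directly above it, r, m, u; then n, v, s, q; then t.
That covers every other element, and nothing is given below p, so p is the smallest.

p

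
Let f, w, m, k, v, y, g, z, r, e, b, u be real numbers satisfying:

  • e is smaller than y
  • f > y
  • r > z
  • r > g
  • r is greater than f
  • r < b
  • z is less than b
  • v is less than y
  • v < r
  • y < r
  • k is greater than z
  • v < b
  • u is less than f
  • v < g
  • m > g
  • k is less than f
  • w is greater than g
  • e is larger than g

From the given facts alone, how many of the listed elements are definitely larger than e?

Directly above e: y.
One step further: f, r (3 so far).
One step further: b (4 so far).
Nothing else is reachable above e; 4 in all.

4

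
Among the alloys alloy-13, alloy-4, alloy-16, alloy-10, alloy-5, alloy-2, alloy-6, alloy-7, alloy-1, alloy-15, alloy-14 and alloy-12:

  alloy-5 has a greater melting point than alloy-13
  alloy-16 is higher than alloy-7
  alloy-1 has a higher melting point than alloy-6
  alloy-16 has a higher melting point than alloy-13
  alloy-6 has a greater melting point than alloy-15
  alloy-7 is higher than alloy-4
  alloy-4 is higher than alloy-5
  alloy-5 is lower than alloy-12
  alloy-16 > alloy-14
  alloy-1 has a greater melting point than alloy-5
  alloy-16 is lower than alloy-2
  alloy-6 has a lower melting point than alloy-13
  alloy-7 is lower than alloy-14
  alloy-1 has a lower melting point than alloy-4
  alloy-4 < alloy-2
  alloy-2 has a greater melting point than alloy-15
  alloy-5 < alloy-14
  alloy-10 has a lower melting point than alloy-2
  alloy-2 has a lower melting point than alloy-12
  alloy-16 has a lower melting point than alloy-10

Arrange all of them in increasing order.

The consecutive links are each given: alloy-15 < alloy-6; alloy-6 < alloy-13; alloy-13 < alloy-5; alloy-5 < alloy-1; alloy-1 < alloy-4; alloy-4 < alloy-7; alloy-7 < alloy-14; alloy-14 < alloy-16; alloy-16 < alloy-10; alloy-10 < alloy-2; alloy-2 < alloy-12.

alloy-15 < alloy-6 < alloy-13 < alloy-5 < alloy-1 < alloy-4 < alloy-7 < alloy-14 < alloy-16 < alloy-10 < alloy-2 < alloy-12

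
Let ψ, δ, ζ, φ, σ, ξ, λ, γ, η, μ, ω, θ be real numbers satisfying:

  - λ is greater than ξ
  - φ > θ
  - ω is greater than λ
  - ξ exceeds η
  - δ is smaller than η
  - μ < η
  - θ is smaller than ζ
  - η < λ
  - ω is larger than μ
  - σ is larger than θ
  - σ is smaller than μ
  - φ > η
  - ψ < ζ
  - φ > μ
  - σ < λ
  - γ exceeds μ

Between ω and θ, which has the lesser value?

The relevant relations are θ < σ; σ < μ; μ < η; η < ξ; ξ < λ; λ < ω.
Chaining these gives θ < σ < μ < η < ξ < λ < ω.
So θ < ω; θ is the smaller of the two.

θ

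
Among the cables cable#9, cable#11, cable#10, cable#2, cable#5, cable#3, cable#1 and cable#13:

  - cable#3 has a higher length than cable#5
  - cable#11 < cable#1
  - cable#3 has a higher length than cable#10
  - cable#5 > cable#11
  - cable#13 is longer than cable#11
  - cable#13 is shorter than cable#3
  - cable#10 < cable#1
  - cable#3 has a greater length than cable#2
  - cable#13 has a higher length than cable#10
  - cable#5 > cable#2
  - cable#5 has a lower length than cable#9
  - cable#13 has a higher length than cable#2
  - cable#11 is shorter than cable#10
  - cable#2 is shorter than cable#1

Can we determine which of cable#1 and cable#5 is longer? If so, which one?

undetermined

Following every chain through cable#5: above cable#5 we get cable#9, cable#3; below cable#5 we get cable#2, cable#11.
cable#1 is not reached, and no chain runs the other way from cable#1 to cable#5.
So the given relations leave the order of cable#5 and cable#1 undetermined.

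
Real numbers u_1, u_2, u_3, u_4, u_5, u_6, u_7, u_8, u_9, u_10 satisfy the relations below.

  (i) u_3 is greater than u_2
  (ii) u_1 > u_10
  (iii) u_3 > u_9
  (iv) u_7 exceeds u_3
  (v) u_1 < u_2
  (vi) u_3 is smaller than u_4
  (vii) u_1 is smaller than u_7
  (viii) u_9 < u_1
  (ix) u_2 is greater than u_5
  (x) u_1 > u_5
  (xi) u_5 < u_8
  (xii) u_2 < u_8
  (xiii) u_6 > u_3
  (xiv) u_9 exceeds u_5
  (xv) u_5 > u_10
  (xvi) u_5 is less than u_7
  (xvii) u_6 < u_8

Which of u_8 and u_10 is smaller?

u_10

u_10 < u_5 and u_5 < u_9 give u_10 < u_9.
With u_9 < u_1: u_10 < u_5 < u_9 < u_1.
With u_1 < u_2: u_10 < u_5 < u_9 < u_1 < u_2.
With u_2 < u_3: u_10 < u_5 < u_9 < u_1 < u_2 < u_3.
Then u_3 < u_6 extends the chain to u_6.
Then u_6 < u_8 extends the chain to u_8.
So u_10 < u_8; u_10 is the smaller of the two.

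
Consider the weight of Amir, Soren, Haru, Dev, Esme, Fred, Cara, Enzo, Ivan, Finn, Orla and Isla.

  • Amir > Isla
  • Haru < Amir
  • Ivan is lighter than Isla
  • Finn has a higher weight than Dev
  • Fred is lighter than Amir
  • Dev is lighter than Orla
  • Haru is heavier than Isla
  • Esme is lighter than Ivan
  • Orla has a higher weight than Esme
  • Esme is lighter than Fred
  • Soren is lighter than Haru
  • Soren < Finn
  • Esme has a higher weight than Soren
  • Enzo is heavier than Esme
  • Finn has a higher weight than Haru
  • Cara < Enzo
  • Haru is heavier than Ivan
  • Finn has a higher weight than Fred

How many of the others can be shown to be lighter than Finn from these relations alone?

Directly below Finn: Soren, Dev, Fred, Haru.
One step further: Esme, Ivan, Isla (7 so far).
No other element is forced below Finn by the given relations, so the count is 7.

7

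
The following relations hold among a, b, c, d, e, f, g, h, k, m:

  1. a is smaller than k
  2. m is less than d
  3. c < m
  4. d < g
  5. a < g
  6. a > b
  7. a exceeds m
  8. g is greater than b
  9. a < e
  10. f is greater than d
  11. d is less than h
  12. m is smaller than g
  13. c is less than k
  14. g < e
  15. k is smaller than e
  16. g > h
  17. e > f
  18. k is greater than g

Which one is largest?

e

Chaining downward from e: directly below it, f, a, g, k; then c, b, m, d, h.
That covers every other element, and nothing is given above e, so e is the largest.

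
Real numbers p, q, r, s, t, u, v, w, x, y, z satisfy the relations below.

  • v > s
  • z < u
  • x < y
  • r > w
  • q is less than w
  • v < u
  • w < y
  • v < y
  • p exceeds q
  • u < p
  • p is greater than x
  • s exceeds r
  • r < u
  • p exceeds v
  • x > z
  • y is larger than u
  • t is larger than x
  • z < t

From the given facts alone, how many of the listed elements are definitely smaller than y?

8

The elements the relations force below y are z, q, w, r, s, x, v, u — no chain reaches any other.
That is 8.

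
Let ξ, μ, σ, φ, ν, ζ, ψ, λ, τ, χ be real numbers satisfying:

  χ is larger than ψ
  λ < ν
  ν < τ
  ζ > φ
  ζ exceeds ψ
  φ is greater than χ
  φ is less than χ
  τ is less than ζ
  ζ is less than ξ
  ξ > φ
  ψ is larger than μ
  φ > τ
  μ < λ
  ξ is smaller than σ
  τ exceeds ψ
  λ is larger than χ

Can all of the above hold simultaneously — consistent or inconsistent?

inconsistent

We have φ < χ stated directly, yet also χ < λ < ν < τ < φ by chaining the others — so χ < φ. Contradiction.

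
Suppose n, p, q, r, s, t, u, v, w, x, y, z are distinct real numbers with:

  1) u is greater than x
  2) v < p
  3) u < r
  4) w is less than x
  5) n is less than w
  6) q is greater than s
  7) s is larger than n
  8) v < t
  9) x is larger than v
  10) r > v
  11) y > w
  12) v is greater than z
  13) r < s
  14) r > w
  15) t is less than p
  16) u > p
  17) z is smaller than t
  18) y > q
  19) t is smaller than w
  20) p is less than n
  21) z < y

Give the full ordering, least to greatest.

z < v < t < p < n < w < x < u < r < s < q < y

The consecutive links are each given: z < v; v < t; t < p; p < n; n < w; w < x; x < u; u < r; r < s; s < q; q < y.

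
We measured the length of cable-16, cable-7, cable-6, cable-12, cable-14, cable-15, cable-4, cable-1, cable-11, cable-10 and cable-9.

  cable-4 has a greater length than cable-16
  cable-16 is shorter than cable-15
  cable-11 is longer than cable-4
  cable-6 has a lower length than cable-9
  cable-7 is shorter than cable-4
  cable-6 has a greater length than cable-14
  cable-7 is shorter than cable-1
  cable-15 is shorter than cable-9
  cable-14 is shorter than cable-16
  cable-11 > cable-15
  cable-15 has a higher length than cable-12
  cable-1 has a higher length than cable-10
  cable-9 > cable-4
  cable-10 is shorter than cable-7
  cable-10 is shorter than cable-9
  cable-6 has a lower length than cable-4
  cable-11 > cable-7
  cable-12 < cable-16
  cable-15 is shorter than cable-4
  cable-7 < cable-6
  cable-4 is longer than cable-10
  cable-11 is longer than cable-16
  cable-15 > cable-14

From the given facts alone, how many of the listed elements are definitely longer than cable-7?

The elements the relations force above cable-7 are cable-6, cable-4, cable-9, cable-1, cable-11 — no chain reaches any other.
That is 5.

5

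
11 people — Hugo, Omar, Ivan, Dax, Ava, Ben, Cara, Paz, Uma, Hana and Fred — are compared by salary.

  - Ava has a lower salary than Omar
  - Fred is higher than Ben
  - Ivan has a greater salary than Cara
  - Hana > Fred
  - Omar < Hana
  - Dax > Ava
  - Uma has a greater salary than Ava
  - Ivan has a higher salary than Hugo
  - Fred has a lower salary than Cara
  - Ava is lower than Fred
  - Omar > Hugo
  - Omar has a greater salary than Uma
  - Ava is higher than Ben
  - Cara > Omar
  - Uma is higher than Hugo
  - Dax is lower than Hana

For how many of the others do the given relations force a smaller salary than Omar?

The elements the relations force below Omar are Ben, Hugo, Ava, Uma — no chain reaches any other.
That is 4.

4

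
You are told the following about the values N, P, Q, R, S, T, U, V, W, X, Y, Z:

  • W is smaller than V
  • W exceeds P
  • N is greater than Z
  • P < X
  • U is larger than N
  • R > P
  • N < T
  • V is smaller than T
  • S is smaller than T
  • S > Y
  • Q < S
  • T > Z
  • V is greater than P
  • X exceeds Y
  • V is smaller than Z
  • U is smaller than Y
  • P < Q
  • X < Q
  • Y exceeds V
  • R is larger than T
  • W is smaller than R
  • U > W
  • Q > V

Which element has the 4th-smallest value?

Z

Chaining the given pairs: P < W < V < Z < N < U < Y < X < Q < S < T < R.
The 4th smallest is Z.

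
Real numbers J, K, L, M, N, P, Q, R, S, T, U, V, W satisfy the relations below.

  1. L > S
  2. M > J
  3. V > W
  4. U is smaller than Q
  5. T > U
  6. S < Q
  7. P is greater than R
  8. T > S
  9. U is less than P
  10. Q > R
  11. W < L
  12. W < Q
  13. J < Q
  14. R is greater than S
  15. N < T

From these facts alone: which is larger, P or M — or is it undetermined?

undetermined

Following every chain through P: below P we get S, U, R.
M is not reached, and no chain runs the other way from M to P.
So the given relations leave the order of P and M undetermined.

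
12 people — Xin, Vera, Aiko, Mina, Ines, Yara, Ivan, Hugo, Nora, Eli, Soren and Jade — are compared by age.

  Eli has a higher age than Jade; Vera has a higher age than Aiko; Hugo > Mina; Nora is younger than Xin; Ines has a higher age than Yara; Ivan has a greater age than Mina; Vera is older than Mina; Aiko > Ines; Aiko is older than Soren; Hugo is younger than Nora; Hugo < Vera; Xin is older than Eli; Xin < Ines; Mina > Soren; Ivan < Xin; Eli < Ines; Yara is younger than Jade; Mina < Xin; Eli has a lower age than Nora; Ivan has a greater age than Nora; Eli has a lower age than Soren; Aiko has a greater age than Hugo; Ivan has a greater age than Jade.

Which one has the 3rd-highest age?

Chaining the given pairs: Yara < Jade < Eli < Soren < Mina < Hugo < Nora < Ivan < Xin < Ines < Aiko < Vera.
The 3rd largest is Ines.

Ines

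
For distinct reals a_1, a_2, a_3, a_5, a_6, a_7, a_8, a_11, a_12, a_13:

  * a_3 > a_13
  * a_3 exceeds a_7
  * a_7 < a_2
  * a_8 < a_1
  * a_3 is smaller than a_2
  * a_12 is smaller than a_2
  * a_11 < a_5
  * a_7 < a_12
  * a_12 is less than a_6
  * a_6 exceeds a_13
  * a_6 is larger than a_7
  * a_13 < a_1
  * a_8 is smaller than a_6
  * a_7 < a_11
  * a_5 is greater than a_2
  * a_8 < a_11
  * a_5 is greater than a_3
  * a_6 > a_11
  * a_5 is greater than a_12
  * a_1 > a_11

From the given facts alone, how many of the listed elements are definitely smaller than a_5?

7

From a_5 the given relations immediately reach a_11, a_12, a_3, a_2.
From those, a_7, a_8, a_13 — 7 in total.
No other element is forced below a_5 by the given relations, so the count is 7.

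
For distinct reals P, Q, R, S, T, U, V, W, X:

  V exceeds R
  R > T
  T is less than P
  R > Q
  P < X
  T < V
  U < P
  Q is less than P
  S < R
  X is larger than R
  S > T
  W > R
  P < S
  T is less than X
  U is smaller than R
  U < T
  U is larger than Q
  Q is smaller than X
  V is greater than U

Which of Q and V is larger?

Q < U < T < P < S < R < V, by transitivity through U, T, P, S, R.
So Q < V; V is the larger of the two.

V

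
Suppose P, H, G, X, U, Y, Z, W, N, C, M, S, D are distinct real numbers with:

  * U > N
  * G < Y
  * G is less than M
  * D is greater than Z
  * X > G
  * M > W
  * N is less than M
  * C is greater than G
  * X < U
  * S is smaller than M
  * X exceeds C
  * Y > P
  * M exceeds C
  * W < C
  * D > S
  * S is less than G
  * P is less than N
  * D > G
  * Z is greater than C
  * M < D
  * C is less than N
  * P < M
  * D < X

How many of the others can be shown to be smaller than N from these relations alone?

Directly below N: P, C.
One step further: G, W (4 so far).
One step further: S (5 so far).
Nothing else is reachable below N; 5 in all.

5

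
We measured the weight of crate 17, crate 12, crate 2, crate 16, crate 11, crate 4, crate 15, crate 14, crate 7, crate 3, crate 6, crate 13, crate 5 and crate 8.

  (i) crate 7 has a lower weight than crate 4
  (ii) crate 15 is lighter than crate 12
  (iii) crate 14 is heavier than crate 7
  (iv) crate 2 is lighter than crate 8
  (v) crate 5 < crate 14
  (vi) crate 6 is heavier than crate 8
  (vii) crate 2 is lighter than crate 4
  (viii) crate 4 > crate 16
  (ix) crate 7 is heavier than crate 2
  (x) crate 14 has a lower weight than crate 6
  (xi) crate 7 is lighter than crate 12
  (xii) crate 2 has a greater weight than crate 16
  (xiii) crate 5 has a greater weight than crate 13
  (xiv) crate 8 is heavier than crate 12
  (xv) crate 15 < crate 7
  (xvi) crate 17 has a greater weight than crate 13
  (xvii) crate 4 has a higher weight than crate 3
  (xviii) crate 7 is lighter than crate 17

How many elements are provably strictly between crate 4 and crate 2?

1

The relations place crate 2 below crate 4. An element lies strictly between them when it is forced above crate 2 and also forced below crate 4.
Above crate 2: {crate 7, crate 12, crate 17, crate 14, crate 8, crate 6}. Below crate 4: {crate 16, crate 15, crate 7, crate 3}.
Intersection: {crate 7} — 1.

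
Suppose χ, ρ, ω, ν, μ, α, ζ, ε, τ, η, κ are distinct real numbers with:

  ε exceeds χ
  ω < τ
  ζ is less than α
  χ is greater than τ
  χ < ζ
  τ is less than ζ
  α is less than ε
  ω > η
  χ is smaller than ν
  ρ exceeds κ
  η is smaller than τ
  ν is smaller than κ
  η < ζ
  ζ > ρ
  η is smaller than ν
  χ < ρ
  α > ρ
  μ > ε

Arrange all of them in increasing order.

η < ω < τ < χ < ν < κ < ρ < ζ < α < ε < μ

Each adjacent pair is fixed by a given relation: η < ω; ω < τ; τ < χ; χ < ν; ν < κ; κ < ρ; ρ < ζ; ζ < α; α < ε; ε < μ. Chaining them end to end gives the full order.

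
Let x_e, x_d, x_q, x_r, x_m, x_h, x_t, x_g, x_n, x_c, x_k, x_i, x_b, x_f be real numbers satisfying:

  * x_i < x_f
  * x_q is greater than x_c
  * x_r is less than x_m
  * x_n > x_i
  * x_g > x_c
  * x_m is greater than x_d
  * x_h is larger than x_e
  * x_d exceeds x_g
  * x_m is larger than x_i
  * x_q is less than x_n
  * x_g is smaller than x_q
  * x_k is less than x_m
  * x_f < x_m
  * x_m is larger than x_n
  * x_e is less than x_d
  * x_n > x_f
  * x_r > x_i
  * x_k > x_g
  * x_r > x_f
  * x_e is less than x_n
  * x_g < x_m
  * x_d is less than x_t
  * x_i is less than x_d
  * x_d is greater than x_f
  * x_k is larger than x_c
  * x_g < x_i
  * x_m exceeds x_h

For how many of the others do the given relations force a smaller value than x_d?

5

The elements the relations force below x_d are x_c, x_e, x_g, x_i, x_f — no chain reaches any other.
That is 5.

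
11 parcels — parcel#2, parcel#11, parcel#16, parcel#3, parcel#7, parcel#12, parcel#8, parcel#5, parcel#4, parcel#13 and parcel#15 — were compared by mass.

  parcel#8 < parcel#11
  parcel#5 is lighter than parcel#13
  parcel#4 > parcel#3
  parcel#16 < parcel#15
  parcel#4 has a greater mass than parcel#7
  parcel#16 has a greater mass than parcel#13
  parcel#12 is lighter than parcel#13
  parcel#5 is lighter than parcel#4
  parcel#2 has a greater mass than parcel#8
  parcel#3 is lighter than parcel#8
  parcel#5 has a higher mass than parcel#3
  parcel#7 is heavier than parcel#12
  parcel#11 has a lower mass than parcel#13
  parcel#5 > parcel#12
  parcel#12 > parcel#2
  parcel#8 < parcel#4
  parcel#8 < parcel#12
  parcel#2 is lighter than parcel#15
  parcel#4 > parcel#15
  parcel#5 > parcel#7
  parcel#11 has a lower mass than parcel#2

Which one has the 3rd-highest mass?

The consecutive relations fix a unique order: parcel#3 < parcel#8 < parcel#11 < parcel#2 < parcel#12 < parcel#7 < parcel#5 < parcel#13 < parcel#16 < parcel#15 < parcel#4.
The 3rd largest is parcel#16.

parcel#16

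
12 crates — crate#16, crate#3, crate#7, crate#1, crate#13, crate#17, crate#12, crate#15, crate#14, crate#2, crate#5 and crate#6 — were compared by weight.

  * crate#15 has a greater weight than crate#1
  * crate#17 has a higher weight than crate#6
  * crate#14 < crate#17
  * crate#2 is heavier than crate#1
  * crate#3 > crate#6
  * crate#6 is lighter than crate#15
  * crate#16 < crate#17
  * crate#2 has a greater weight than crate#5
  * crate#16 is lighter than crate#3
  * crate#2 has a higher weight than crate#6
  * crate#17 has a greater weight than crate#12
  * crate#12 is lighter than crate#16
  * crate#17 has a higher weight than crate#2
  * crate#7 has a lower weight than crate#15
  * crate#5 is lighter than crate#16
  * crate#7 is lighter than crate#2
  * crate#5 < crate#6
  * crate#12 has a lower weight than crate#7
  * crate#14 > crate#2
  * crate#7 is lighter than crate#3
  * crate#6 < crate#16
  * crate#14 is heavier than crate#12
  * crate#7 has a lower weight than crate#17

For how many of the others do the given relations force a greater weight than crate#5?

The elements the relations force above crate#5 are crate#6, crate#2, crate#16, crate#14, crate#17, crate#15, crate#3 — no chain reaches any other.
That is 7.

7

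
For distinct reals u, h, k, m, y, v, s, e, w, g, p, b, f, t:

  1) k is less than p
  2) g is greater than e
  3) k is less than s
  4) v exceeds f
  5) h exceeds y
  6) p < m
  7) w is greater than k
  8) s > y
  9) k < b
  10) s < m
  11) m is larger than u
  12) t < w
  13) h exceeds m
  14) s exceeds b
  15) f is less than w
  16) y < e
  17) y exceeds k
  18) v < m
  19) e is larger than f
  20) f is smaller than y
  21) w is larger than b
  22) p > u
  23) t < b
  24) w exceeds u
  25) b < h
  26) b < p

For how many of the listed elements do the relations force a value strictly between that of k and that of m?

The relations place k below m. An element lies strictly between them when it is forced above k and also forced below m.
Above k: {y, e, g, b, w, p, s, h}. Below m: {f, y, t, v, u, b, p, s}.
Intersection: {y, b, p, s} — 4.

4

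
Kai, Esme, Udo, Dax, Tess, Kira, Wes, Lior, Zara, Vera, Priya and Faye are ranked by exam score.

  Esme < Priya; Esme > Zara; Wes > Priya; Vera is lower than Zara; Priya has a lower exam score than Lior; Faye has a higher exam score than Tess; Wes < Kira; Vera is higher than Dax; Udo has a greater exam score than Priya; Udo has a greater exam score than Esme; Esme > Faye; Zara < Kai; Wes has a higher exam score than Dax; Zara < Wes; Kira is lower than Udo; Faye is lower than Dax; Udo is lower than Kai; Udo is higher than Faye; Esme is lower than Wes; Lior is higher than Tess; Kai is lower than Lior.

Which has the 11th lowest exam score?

Kai

The consecutive relations fix a unique order: Tess < Faye < Dax < Vera < Zara < Esme < Priya < Wes < Kira < Udo < Kai < Lior.
The 11th smallest is Kai.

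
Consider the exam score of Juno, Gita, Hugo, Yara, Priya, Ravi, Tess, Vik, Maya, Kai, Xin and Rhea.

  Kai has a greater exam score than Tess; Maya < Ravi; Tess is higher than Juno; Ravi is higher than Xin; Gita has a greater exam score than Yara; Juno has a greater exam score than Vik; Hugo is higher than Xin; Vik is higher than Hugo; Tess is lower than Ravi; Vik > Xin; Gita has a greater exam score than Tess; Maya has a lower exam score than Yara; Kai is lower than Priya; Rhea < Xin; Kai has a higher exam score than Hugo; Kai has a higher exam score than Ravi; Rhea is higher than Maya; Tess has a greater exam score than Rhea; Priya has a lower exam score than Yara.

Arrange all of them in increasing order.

Maya < Rhea < Xin < Hugo < Vik < Juno < Tess < Ravi < Kai < Priya < Yara < Gita

Nothing is placed below Maya, so it is least; from there Maya < Rhea; Rhea < Xin; Xin < Hugo; Hugo < Vik; Vik < Juno; Juno < Tess; Tess < Ravi; Ravi < Kai; Kai < Priya; Priya < Yara; Yara < Gita, each given directly.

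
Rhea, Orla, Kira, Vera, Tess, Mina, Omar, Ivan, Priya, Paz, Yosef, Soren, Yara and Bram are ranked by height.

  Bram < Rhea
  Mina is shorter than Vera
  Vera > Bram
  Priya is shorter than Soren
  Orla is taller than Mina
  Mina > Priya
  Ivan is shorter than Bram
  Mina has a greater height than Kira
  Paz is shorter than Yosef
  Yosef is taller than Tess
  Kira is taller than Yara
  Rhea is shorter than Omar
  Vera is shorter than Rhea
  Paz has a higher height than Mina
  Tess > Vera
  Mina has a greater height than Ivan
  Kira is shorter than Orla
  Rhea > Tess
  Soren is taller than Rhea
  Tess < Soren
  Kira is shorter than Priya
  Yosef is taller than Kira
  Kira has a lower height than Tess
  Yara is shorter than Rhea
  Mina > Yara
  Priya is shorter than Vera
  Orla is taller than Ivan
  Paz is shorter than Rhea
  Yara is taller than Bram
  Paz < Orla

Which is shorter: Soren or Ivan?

Ivan

Ivan < Bram and Bram < Yara give Ivan < Yara.
With Yara < Kira: Ivan < Bram < Yara < Kira.
With Kira < Priya: Ivan < Bram < Yara < Kira < Priya.
With Priya < Mina: Ivan < Bram < Yara < Kira < Priya < Mina.
With Mina < Vera: Ivan < Bram < Yara < Kira < Priya < Mina < Vera.
Then Vera < Tess extends the chain to Tess.
With Tess < Rhea: Ivan < Bram < Yara < Kira < Priya < Mina < Vera < Tess < Rhea.
Then Rhea < Soren extends the chain to Soren.
So Ivan < Soren; Ivan is the shorter of the two.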